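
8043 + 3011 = 11054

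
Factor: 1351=7^1*193^1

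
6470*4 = 25880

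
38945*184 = 7165880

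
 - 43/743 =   -  43/743 = - 0.06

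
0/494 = 0 = 0.00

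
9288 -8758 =530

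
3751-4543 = -792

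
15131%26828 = 15131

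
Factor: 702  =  2^1*3^3*13^1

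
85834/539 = 159  +  19/77 = 159.25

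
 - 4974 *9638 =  - 47939412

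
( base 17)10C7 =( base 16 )1404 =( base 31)5a9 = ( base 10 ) 5124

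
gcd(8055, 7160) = 895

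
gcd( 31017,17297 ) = 49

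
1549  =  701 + 848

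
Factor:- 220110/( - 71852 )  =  435/142 =2^(-1)*3^1  *  5^1* 29^1*  71^( - 1)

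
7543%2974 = 1595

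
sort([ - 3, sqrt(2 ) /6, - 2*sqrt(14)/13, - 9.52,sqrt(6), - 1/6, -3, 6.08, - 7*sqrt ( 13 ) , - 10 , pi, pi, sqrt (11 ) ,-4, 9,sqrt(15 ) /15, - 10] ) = [ - 7 *sqrt(13 ), -10,-10, - 9.52,-4 , - 3, - 3, - 2*sqrt( 14 ) /13,-1/6, sqrt(2)/6,sqrt(15 )/15,  sqrt( 6),pi,pi , sqrt(11 ) , 6.08, 9 ] 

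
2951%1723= 1228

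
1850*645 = 1193250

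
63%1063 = 63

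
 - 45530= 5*( -9106)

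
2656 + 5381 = 8037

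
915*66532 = 60876780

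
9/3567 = 3/1189  =  0.00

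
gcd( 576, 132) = 12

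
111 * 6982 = 775002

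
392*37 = 14504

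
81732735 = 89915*909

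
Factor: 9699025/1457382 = 2^(  -  1)*3^(-1)*5^2*7^1*19^1 * 293^( - 1 )*829^ ( - 1 )*2917^1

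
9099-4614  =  4485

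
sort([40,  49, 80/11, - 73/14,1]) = [ - 73/14, 1,80/11,40, 49 ]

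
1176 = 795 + 381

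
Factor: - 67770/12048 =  - 45/8 = - 2^( - 3) * 3^2*5^1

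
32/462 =16/231= 0.07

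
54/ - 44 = - 27/22 = -1.23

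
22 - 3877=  - 3855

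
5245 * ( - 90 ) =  - 472050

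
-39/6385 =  - 1  +  6346/6385 = - 0.01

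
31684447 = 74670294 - 42985847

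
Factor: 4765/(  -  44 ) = -2^( - 2) * 5^1 * 11^(  -  1 )*953^1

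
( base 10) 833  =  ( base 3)1010212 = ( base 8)1501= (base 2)1101000001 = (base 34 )OH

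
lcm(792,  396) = 792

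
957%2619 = 957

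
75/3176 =75/3176 =0.02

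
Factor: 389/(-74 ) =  - 2^( - 1 )*37^( - 1 )* 389^1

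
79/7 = 79/7 = 11.29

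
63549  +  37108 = 100657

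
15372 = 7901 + 7471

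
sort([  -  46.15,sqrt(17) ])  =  [ - 46.15, sqrt( 17)]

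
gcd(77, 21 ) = 7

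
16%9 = 7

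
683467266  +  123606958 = 807074224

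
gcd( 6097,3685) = 67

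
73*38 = 2774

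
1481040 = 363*4080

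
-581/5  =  -117+4/5  =  -116.20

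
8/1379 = 8/1379 = 0.01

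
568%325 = 243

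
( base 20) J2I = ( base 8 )16752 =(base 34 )6L8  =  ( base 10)7658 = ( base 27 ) adh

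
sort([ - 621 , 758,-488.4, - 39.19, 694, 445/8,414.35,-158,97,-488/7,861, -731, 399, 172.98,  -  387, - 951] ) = [  -  951,- 731,-621, - 488.4 ,-387, - 158, - 488/7 ,-39.19,445/8,  97, 172.98,399, 414.35,694,758,861]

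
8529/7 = 8529/7 = 1218.43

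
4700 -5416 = -716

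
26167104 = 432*60572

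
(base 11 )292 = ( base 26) D5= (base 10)343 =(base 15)17d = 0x157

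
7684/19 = 404  +  8/19 = 404.42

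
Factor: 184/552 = 1/3 =3^( - 1 )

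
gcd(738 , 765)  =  9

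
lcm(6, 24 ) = 24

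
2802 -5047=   -  2245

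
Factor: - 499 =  - 499^1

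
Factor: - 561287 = -167^1 *3361^1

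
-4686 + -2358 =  - 7044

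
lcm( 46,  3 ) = 138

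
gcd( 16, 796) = 4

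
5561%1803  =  152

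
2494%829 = 7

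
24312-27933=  - 3621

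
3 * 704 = 2112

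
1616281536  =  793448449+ 822833087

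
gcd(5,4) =1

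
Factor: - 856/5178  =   - 428/2589 = -2^2*3^(-1 )*107^1* 863^( - 1) 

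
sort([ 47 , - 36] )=[- 36 , 47]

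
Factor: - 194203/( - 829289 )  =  194203^1*829289^(-1 )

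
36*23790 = 856440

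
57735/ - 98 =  - 57735/98=- 589.13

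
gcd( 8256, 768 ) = 192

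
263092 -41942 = 221150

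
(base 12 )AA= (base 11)109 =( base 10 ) 130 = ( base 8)202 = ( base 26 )50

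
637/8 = 79 + 5/8=79.62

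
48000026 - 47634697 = 365329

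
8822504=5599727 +3222777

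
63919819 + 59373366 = 123293185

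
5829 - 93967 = - 88138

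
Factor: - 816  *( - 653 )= 532848 = 2^4*3^1*17^1*653^1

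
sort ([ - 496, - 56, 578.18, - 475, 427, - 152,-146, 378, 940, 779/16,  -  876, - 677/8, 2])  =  [-876 ,- 496, - 475, - 152, - 146,-677/8 , - 56 , 2, 779/16,378, 427, 578.18,940]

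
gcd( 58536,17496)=216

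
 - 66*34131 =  - 2252646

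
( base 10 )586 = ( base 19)1BG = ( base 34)h8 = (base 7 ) 1465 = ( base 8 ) 1112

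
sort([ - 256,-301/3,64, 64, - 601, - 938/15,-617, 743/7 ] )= [ - 617, - 601, - 256, - 301/3, - 938/15, 64,  64,743/7 ] 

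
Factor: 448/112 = 2^2 = 4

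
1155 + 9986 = 11141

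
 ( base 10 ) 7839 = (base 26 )bfd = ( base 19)12db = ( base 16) 1E9F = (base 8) 17237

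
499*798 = 398202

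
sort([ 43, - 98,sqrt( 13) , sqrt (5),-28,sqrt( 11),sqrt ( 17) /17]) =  [ - 98, - 28,sqrt(17 ) /17, sqrt(5 ), sqrt(11), sqrt( 13 ),43] 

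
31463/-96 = -31463/96 = - 327.74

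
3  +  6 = 9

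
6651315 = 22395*297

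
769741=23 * 33467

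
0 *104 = 0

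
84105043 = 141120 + 83963923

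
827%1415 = 827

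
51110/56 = 25555/28 = 912.68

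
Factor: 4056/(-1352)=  - 3 = - 3^1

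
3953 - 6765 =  - 2812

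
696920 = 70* 9956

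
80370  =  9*8930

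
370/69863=370/69863=   0.01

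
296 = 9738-9442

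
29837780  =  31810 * 938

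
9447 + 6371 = 15818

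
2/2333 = 2/2333 = 0.00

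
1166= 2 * 583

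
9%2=1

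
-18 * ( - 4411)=79398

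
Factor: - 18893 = -7^1 *2699^1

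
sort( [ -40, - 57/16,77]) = [ - 40, - 57/16, 77]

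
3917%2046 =1871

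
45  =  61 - 16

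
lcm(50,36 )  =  900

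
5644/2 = 2822 = 2822.00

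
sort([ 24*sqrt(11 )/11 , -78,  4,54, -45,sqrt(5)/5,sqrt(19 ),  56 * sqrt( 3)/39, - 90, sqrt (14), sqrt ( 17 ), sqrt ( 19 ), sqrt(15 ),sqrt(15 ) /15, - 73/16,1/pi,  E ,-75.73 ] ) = [ - 90, - 78 , - 75.73,  -  45, -73/16,sqrt( 15)/15, 1/pi,  sqrt(5) /5,56*sqrt ( 3) /39, E, sqrt( 14), sqrt(15 ), 4,  sqrt( 17 ),sqrt(19), sqrt (19 ) , 24*sqrt(11 ) /11, 54]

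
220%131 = 89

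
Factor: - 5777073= - 3^2*641897^1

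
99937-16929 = 83008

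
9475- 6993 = 2482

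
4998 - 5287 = - 289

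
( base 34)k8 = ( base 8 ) 1260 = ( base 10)688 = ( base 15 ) 30d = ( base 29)nl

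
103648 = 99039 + 4609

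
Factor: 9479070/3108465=2^1*67^(-1)*1031^ ( - 1)*105323^1 = 210646/69077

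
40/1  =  40=40.00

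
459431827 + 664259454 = 1123691281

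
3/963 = 1/321 = 0.00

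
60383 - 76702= - 16319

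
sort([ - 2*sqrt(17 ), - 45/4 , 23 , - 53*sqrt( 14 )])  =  [ - 53*sqrt( 14 ), - 45/4, - 2*sqrt( 17) , 23 ] 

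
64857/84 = 21619/28 = 772.11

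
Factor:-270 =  - 2^1*3^3*5^1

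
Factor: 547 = 547^1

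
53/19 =53/19 = 2.79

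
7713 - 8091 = - 378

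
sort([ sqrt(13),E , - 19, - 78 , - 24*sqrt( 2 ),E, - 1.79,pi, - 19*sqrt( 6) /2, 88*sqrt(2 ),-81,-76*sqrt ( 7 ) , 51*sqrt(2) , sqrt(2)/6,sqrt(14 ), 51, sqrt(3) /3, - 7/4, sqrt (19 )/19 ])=[ - 76*sqrt( 7), - 81, - 78,- 24 * sqrt(2),-19*sqrt(6 ) /2, - 19, - 1.79, - 7/4,  sqrt(19 )/19 , sqrt(2)/6 , sqrt(3)/3,  E, E, pi,  sqrt(13),sqrt(14 ),  51, 51*sqrt(2),88*sqrt ( 2)]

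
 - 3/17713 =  - 1  +  17710/17713 = - 0.00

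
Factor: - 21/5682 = - 7/1894 = - 2^(-1 )*7^1*947^(-1 ) 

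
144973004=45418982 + 99554022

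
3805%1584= 637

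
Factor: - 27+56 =29 = 29^1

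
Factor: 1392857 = 23^2 *2633^1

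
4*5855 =23420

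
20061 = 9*2229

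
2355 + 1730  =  4085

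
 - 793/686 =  - 2+579/686 =-1.16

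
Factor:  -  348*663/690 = - 2^1*3^1*5^( - 1 )*13^1 * 17^1*23^ ( - 1 )*29^1 = -38454/115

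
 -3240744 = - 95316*34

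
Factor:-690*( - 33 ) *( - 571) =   -  2^1 * 3^2*5^1*11^1* 23^1*571^1 = - 13001670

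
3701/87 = 42+47/87 = 42.54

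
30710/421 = 72 + 398/421 = 72.95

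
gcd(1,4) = 1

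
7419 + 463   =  7882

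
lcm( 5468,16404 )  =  16404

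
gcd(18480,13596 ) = 132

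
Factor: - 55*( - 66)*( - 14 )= - 50820 =- 2^2*3^1*5^1*7^1*11^2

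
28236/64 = 7059/16 = 441.19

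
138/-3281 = -1 + 3143/3281 = - 0.04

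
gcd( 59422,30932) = 814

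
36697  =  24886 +11811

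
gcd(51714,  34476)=17238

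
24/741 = 8/247  =  0.03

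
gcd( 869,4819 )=79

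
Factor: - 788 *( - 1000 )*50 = 2^6*5^5*197^1= 39400000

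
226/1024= 113/512 =0.22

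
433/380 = 433/380  =  1.14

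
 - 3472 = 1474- 4946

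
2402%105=92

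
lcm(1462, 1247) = 42398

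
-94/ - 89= 1  +  5/89 = 1.06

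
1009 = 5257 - 4248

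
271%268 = 3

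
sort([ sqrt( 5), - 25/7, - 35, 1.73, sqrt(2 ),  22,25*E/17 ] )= [ - 35,-25/7 , sqrt (2),1.73,sqrt( 5), 25*E/17,22] 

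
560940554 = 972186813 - 411246259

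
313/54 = 313/54 = 5.80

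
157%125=32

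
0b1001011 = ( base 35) 25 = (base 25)30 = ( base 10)75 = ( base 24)33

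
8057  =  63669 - 55612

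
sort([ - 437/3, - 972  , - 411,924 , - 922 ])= [ - 972, - 922 ,- 411, - 437/3,  924]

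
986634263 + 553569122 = 1540203385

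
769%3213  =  769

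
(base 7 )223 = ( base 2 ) 1110011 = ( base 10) 115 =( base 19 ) 61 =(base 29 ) 3s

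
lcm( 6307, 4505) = 31535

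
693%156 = 69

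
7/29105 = 7/29105 = 0.00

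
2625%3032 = 2625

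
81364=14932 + 66432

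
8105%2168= 1601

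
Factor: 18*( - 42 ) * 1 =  - 756 = - 2^2*3^3 * 7^1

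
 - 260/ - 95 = 2+14/19 =2.74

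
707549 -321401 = 386148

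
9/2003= 9/2003=0.00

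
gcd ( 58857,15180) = 69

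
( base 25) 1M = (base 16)2F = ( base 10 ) 47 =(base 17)2d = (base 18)2b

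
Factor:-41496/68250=-2^2*5^ ( - 3)*19^1 = - 76/125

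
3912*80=312960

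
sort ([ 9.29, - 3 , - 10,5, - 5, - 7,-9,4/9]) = [ - 10, - 9,  -  7, - 5, - 3,4/9,5, 9.29]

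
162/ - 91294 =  - 1 + 45566/45647 = -0.00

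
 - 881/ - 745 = 881/745 = 1.18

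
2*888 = 1776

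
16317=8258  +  8059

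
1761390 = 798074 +963316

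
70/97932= 35/48966 = 0.00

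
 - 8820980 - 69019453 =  - 77840433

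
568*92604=52599072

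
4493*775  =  3482075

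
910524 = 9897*92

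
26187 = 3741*7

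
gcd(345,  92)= 23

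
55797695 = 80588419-24790724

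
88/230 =44/115 = 0.38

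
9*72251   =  650259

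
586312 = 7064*83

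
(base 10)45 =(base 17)2b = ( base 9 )50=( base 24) 1l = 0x2d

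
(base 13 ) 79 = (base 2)1100100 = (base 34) 2w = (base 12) 84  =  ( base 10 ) 100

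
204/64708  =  51/16177=0.00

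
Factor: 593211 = 3^1*79^1*2503^1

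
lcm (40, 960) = 960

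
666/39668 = 333/19834 = 0.02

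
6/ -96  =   -1 + 15/16 = -0.06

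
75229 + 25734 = 100963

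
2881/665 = 2881/665 = 4.33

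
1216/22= 608/11 = 55.27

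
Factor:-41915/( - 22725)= 3^( - 2) *5^( - 1)*83^1 = 83/45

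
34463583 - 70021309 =  -  35557726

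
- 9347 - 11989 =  - 21336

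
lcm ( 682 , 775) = 17050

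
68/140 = 17/35 =0.49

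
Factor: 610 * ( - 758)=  - 2^2*5^1*61^1 * 379^1 = - 462380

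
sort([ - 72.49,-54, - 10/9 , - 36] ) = [ - 72.49,-54,-36, - 10/9 ]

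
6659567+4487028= 11146595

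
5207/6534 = 5207/6534 =0.80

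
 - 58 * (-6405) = 371490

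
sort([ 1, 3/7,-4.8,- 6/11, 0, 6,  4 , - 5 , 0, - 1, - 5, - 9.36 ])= [ - 9.36, - 5, - 5, - 4.8, - 1, - 6/11, 0, 0, 3/7,1, 4, 6]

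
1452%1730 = 1452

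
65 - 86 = -21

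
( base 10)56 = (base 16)38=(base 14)40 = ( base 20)2G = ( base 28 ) 20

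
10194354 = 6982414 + 3211940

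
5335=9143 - 3808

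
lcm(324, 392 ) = 31752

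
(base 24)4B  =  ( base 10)107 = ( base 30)3H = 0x6B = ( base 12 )8B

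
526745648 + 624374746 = 1151120394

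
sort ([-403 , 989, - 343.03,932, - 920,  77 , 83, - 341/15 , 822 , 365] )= [-920, - 403, - 343.03,-341/15, 77, 83,365, 822 , 932 , 989 ]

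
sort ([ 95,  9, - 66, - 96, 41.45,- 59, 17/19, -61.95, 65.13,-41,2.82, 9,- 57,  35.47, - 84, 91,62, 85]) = [ - 96, - 84, - 66,-61.95, - 59, - 57, - 41, 17/19,2.82, 9, 9, 35.47,  41.45, 62, 65.13,  85,91, 95 ] 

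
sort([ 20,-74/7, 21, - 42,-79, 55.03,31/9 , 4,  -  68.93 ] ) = [ - 79,  -  68.93,-42 ,  -  74/7,31/9, 4,20, 21, 55.03 ]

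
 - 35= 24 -59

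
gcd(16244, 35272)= 4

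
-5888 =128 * ( - 46 ) 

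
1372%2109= 1372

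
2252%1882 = 370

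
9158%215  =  128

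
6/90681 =2/30227 = 0.00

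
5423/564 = 5423/564 = 9.62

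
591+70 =661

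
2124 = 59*36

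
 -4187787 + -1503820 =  - 5691607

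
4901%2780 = 2121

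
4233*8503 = 35993199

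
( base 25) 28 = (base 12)4A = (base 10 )58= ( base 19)31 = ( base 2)111010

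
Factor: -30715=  - 5^1*6143^1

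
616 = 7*88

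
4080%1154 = 618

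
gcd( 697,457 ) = 1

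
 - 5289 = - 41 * 129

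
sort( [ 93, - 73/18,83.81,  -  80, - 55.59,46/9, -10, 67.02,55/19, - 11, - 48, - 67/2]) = [ - 80, - 55.59, - 48, - 67/2, - 11, - 10, - 73/18,55/19,46/9, 67.02,83.81,93]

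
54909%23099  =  8711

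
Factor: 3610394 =2^1* 107^1*16871^1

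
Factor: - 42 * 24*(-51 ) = 2^4*3^3*7^1*17^1 = 51408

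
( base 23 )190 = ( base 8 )1340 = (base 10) 736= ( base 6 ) 3224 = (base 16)2E0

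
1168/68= 292/17=17.18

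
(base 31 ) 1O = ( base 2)110111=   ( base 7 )106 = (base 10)55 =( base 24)27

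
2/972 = 1/486 = 0.00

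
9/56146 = 9/56146  =  0.00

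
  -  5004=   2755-7759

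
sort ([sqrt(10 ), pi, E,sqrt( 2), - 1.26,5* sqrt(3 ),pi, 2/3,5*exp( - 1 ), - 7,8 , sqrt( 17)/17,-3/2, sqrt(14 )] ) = [ - 7, - 3/2 ,  -  1.26,sqrt(17)/17,2/3, sqrt( 2 ),  5*exp(  -  1 ) , E, pi, pi, sqrt(10 ), sqrt(14) , 8, 5*sqrt( 3)]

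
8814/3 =2938 = 2938.00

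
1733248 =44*39392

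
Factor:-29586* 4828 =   -  2^3*3^1*17^1*71^1*4931^1 = - 142841208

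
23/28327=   23/28327 = 0.00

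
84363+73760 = 158123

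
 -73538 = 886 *(  -  83 )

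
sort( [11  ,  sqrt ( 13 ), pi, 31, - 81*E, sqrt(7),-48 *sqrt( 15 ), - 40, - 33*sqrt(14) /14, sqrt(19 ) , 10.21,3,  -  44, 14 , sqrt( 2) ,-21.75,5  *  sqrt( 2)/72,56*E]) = [-81*E, -48 * sqrt( 15 ), - 44, - 40,-21.75,-33 * sqrt (14) /14,5*sqrt(2)/72, sqrt(2), sqrt(7),3 , pi,sqrt(13), sqrt( 19 ), 10.21, 11,14, 31,56*E]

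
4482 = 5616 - 1134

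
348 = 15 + 333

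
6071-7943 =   -  1872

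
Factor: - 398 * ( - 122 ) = 48556 = 2^2*61^1*199^1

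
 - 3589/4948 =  - 3589/4948 =- 0.73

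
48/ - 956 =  - 1+227/239 = -0.05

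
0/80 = 0= 0.00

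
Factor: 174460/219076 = 305/383 = 5^1*61^1*383^ ( - 1) 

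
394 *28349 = 11169506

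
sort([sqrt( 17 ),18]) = [ sqrt( 17), 18]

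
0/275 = 0 = 0.00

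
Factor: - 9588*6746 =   -  64680648 = - 2^3*3^1*  17^1 * 47^1*3373^1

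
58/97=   58/97 = 0.60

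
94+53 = 147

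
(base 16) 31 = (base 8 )61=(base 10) 49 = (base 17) 2F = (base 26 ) 1n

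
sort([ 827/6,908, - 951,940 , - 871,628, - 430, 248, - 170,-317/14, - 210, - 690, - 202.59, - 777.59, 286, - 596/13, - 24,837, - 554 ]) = [ - 951, - 871, - 777.59 ,-690, - 554, - 430, - 210, - 202.59,-170, - 596/13,  -  24, - 317/14,827/6, 248 , 286, 628,837, 908, 940]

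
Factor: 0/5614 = 0^1= 0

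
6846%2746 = 1354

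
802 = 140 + 662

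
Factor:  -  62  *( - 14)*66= 57288 = 2^3*3^1*7^1*11^1* 31^1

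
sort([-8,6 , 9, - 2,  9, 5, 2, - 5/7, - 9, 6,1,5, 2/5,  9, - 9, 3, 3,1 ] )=[ - 9,-9,  -  8,  -  2 , - 5/7, 2/5, 1,  1 , 2,  3, 3, 5 , 5, 6, 6,  9, 9,9 ] 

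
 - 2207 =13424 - 15631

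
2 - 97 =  - 95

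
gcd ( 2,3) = 1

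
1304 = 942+362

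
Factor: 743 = 743^1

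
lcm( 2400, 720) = 7200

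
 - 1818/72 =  -101/4 = - 25.25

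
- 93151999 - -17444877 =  - 75707122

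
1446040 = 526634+919406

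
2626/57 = 2626/57 = 46.07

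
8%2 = 0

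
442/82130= 221/41065 = 0.01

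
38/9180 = 19/4590 = 0.00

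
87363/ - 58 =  - 87363/58 = - 1506.26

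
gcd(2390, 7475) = 5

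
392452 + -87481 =304971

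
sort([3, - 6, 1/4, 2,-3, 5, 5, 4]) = [ - 6, - 3,1/4, 2,3, 4, 5, 5]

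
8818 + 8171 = 16989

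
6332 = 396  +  5936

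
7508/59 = 127 + 15/59=127.25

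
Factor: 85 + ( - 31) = 2^1 *3^3  =  54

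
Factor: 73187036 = 2^2*13^1*37^1*38039^1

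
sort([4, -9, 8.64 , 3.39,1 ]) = [ - 9,1, 3.39,4, 8.64 ] 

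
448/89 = 5 + 3/89 = 5.03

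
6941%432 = 29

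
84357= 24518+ 59839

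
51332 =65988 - 14656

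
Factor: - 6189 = - 3^1*2063^1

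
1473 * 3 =4419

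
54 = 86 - 32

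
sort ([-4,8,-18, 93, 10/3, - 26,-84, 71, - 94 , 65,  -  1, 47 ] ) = [  -  94, - 84, - 26,-18, - 4, - 1,10/3, 8,47 , 65, 71,93]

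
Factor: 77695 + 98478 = 31^1 * 5683^1 = 176173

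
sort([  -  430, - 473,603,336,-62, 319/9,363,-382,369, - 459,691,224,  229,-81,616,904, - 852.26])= [  -  852.26,-473,-459, -430, - 382, - 81,-62,319/9,224,229,336,363, 369,  603,616, 691,904 ] 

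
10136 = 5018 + 5118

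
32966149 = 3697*8917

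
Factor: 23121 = 3^2*7^1*367^1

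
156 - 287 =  - 131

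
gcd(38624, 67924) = 4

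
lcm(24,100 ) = 600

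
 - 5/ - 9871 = 5/9871=0.00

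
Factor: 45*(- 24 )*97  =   - 2^3 * 3^3*5^1*97^1 = -  104760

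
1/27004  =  1/27004=0.00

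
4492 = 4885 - 393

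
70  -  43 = 27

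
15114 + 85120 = 100234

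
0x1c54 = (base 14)2900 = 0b1110001010100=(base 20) I2C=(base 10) 7252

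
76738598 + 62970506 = 139709104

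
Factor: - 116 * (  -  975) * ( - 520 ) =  - 58812000= - 2^5*3^1*5^3*13^2*29^1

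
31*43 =1333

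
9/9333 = 1/1037 = 0.00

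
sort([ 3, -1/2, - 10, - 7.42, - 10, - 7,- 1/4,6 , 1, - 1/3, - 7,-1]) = [ - 10 , - 10, - 7.42,-7, - 7, - 1, -1/2, - 1/3, - 1/4, 1, 3, 6]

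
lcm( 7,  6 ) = 42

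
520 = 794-274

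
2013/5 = 402 + 3/5 = 402.60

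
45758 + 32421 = 78179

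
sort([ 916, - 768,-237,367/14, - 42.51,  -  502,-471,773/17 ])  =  [ - 768,-502, - 471,-237, - 42.51,367/14,773/17,916]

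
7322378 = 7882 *929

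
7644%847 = 21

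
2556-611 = 1945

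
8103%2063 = 1914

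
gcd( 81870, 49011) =3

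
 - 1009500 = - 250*4038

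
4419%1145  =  984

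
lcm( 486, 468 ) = 12636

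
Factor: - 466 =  - 2^1 * 233^1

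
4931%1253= 1172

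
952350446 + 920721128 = 1873071574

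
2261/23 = 98 + 7/23 = 98.30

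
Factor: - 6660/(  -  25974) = 10/39= 2^1*3^( - 1 )*5^1*13^(-1) 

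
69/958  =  69/958 = 0.07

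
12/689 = 12/689= 0.02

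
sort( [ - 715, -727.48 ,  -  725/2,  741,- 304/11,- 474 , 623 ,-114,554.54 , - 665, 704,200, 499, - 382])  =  [-727.48 , - 715 ,- 665,-474,-382,  -  725/2 ,-114 ,  -  304/11, 200 , 499, 554.54,  623,  704, 741] 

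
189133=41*4613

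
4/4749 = 4/4749 = 0.00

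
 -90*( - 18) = 1620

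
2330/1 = 2330 = 2330.00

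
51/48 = 17/16  =  1.06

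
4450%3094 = 1356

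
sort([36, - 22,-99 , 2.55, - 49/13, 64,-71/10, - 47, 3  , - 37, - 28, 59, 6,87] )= [-99,-47, - 37, - 28, - 22,-71/10,  -  49/13, 2.55,  3, 6, 36, 59, 64, 87 ] 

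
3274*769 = 2517706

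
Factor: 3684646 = 2^1*7^1*23^1 * 11443^1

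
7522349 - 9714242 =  - 2191893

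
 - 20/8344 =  - 1 + 2081/2086 = -0.00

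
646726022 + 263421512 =910147534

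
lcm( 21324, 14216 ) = 42648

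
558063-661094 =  - 103031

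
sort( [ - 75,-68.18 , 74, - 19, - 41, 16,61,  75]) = [ - 75, - 68.18, - 41,  -  19 , 16,61, 74,75 ] 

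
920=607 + 313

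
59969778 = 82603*726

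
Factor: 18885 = 3^1*5^1 *1259^1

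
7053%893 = 802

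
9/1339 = 9/1339 = 0.01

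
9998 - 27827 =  - 17829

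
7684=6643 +1041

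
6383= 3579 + 2804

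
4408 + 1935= 6343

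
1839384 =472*3897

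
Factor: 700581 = 3^1 * 7^1* 73^1 * 457^1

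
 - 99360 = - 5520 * 18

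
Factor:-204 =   -  2^2*3^1 * 17^1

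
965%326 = 313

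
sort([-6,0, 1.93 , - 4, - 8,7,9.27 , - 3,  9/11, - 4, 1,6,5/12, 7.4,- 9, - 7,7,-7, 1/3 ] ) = [- 9, - 8, - 7, - 7,-6,-4, - 4, - 3,0,  1/3,5/12, 9/11, 1, 1.93, 6, 7,7, 7.4, 9.27]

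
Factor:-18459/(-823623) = 21/937 = 3^1*7^1 * 937^( - 1 )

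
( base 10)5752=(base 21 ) d0j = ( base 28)79c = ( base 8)13170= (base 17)12F6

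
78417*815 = 63909855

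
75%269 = 75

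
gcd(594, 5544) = 198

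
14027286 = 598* 23457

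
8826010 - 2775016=6050994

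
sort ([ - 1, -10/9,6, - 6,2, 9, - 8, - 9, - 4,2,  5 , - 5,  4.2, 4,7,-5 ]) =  [-9, - 8 ,-6,-5, - 5,- 4, - 10/9, - 1,  2,2,4, 4.2,5, 6,  7,  9 ]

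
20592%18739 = 1853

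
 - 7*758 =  - 5306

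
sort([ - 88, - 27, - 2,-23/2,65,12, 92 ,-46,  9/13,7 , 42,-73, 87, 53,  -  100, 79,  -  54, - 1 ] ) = [ - 100, - 88, - 73,-54,-46, - 27, - 23/2, - 2, - 1, 9/13, 7,12,42,  53, 65, 79,87,92]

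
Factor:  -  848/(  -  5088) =1/6 = 2^( - 1)*3^ ( - 1 ) 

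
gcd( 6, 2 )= 2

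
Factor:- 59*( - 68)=2^2 * 17^1 * 59^1 = 4012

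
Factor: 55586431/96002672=2^(-4 )*17^(-1)  *  352951^( - 1 )*55586431^1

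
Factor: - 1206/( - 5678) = 3^2*17^( - 1 )*67^1 * 167^(  -  1 ) = 603/2839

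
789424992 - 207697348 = 581727644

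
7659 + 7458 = 15117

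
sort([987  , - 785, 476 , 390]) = [ - 785,390,476, 987] 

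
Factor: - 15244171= - 15244171^1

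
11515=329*35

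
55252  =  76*727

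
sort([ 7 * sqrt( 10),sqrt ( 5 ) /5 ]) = [ sqrt ( 5 )/5, 7*sqrt ( 10 )] 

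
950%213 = 98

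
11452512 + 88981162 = 100433674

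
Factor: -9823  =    -  11^1*19^1*47^1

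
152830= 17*8990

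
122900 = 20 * 6145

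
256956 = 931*276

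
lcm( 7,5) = 35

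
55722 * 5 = 278610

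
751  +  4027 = 4778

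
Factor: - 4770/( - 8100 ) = 2^( -1) * 3^( -2)*5^( - 1) * 53^1 = 53/90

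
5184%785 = 474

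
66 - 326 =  -260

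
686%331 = 24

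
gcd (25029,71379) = 927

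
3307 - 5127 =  - 1820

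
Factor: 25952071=29^1*223^1 * 4013^1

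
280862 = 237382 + 43480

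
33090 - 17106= 15984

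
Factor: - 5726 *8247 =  - 47222322 = - 2^1*3^1*7^1*409^1*2749^1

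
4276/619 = 4276/619  =  6.91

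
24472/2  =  12236 = 12236.00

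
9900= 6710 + 3190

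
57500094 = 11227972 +46272122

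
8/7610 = 4/3805= 0.00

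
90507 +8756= 99263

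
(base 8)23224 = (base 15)2DD6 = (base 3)111112210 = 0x2694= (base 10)9876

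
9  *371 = 3339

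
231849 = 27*8587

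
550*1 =550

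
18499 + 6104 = 24603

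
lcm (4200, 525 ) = 4200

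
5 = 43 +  - 38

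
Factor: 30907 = 31^1*997^1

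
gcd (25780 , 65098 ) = 2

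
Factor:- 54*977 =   -  2^1*3^3*977^1 = - 52758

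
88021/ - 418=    - 88021/418 = - 210.58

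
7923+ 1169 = 9092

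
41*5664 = 232224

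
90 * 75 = 6750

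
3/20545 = 3/20545 = 0.00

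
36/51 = 12/17= 0.71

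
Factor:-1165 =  - 5^1*233^1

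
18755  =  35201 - 16446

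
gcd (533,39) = 13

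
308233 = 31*9943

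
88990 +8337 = 97327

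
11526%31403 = 11526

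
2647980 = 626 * 4230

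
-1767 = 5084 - 6851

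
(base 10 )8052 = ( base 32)7RK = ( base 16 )1F74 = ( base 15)25BC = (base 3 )102001020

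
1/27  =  1/27 =0.04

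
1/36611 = 1/36611 = 0.00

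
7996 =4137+3859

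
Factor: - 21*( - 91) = 3^1*7^2* 13^1 = 1911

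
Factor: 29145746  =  2^1 * 7^1*229^1*9091^1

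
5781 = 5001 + 780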